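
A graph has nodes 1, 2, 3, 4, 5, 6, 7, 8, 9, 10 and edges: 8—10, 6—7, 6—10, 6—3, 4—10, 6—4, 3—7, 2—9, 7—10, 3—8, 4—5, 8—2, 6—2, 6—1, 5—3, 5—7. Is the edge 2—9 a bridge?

Yes

Removing 2—9 leaves no path between 2 and 9: the component count goes from 1 to 2. So it is a bridge.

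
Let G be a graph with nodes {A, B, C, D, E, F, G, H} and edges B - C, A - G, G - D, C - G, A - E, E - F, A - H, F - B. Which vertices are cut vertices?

A, G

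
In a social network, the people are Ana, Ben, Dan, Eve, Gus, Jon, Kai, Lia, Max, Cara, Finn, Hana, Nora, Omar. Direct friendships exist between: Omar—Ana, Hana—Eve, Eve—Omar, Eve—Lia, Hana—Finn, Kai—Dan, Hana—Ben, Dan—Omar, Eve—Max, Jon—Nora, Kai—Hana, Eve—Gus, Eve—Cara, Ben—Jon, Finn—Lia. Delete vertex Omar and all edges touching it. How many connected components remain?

With Omar gone, the remaining components are: {Ana}; {Ben, Dan, Eve, Gus, Jon, Kai, Lia, Max, Cara, Finn, Hana, Nora}.
That is 2 components.

2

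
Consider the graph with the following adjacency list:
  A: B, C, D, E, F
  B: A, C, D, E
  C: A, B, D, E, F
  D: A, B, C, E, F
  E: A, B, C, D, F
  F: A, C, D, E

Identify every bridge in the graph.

The edges on the cycle F-A-E-D-F are not bridges since each lies on that cycle.
Every edge lies on some cycle, so there are no bridges.

none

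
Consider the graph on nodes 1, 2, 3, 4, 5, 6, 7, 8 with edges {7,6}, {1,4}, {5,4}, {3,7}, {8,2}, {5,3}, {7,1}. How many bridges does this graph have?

2

The edges on the cycle 5-3-7-1-4-5 are not bridges since each lies on that cycle.
But removing 8 - 2 disconnects 8 from 2; removing 7 - 6 disconnects 7 from 6 — these are bridges.
That makes 2 bridges.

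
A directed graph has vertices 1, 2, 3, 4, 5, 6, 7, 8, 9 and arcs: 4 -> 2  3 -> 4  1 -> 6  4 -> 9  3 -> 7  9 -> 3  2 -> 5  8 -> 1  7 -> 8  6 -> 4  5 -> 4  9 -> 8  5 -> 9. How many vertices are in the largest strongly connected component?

{1, 2, 3, 4, 5, 6, 7, 8, 9} are all mutually reachable — one SCC of size 9.
The largest has 9 vertices.

9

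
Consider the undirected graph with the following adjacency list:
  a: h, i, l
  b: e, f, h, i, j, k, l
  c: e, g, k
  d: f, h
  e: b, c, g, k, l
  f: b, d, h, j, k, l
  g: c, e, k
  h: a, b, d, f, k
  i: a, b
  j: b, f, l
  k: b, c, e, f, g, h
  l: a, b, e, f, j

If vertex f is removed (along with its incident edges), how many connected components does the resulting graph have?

1

With f gone, the remaining components are: {a, b, c, d, e, g, h, i, j, k, l}.
That is 1 component.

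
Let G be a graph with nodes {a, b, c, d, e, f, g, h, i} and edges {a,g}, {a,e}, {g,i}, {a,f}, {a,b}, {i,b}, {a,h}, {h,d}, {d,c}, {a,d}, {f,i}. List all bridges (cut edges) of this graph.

a-e, c-d

The edges on the cycle a-g-i-f-a are not bridges since each lies on that cycle.
But removing d - c disconnects d from c; removing a - e disconnects a from e — these are bridges.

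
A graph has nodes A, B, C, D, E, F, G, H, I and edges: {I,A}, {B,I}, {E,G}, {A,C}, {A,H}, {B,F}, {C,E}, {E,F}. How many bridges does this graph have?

2

The edges on the cycle B-I-A-C-E-F-B are not bridges since each lies on that cycle.
But removing A–H disconnects A from H; removing E–G disconnects E from G — these are bridges.
That makes 2 bridges.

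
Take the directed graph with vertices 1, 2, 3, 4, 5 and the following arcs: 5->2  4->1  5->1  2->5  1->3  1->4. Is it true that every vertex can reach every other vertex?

No

There is no directed path from 1 to 5, so the graph is not strongly connected.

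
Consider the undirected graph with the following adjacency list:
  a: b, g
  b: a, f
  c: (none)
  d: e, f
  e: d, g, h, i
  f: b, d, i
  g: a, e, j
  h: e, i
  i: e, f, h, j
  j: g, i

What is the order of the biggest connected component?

c is isolated — a component by itself.
Starting from a we can reach a, b, d, e, f, g, h, i, j. That is one component of size 9.
The largest has 9 vertices.

9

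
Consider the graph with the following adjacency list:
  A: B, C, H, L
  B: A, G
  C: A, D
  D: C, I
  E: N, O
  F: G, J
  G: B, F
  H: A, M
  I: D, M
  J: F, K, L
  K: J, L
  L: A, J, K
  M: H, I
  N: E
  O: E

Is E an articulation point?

Deleting E raises the number of components from 2 to 3, so E is a cut vertex.

Yes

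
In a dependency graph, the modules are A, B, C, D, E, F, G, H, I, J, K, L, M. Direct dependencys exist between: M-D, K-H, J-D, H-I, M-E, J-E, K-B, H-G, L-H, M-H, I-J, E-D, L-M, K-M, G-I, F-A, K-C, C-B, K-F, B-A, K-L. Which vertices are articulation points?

K

Removing K increases the component count from 1 to 2, so K is a cut vertex.
By contrast removing J leaves 1 component; it is not a cut vertex. No other vertex is a cut vertex either.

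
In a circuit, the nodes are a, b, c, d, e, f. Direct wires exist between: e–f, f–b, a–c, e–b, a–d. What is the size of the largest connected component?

3

Starting from a we can reach a, c, d. That is one component of size 3.
Starting from b we can reach b, e, f. That is one component of size 3.
The largest has 3 vertices.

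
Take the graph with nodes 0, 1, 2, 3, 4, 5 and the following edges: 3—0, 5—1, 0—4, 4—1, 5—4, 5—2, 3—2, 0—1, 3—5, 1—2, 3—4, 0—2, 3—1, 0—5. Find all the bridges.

none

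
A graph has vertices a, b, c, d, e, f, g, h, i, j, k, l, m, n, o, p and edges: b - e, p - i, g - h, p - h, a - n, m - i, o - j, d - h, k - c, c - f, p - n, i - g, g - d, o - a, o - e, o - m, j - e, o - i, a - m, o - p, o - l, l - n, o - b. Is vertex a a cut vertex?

Deleting a leaves 2 components (was 2), so a is not a cut vertex.

No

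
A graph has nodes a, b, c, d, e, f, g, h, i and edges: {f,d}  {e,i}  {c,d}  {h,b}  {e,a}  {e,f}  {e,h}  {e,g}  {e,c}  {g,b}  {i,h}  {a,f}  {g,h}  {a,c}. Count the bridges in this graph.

0

The edges on the cycle e-a-f-e are not bridges since each lies on that cycle.
Every edge lies on some cycle, so there are no bridges.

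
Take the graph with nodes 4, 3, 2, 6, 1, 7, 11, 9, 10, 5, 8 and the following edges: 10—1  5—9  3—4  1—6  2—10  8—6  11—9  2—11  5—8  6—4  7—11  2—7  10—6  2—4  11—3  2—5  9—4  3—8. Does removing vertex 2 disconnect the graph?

Deleting 2 leaves 1 component (was 1) (its neighbors 4, 5, 7, 10, 11 remain connected to each other), so 2 is not a cut vertex.

No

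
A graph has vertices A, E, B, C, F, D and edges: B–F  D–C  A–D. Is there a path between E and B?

No

The component containing E is {E}, and B is not in it.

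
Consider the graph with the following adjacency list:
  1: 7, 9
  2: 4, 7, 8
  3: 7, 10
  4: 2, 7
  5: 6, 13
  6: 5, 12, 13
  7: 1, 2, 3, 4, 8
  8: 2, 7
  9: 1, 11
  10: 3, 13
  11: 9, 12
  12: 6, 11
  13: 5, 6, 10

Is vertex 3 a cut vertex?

Deleting 3 leaves 1 component (was 1) (its neighbors 7, 10 remain connected to each other), so 3 is not a cut vertex.

No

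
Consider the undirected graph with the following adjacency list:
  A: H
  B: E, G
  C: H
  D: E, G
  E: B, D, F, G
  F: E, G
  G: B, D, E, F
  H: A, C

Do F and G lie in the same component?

From F we can reach B, D, E, F, G, which includes G.

Yes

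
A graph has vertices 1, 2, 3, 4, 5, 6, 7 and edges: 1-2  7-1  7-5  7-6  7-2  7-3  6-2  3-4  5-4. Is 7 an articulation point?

Yes

Deleting 7 raises the number of components from 1 to 2, so 7 is a cut vertex.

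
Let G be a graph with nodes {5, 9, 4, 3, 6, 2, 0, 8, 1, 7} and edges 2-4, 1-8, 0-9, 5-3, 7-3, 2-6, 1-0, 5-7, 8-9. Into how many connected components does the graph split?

Starting from 3 we can reach 3, 5, 7. That is one component of size 3.
Starting from 2 we can reach 2, 4, 6. That is one component of size 3.
Starting from 0 we can reach 0, 1, 8, 9. That is one component of size 4.
Total: 3 components.

3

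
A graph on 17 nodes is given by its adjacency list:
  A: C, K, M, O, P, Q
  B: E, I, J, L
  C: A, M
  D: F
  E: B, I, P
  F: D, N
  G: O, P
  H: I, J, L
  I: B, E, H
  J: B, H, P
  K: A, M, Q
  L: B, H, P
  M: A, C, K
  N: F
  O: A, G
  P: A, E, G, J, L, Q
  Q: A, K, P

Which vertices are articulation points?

F, P

Removing F increases the component count from 2 to 3, so F is a cut vertex.
Removing P increases the component count from 2 to 3, so P is a cut vertex.
By contrast removing B leaves 2 components; it is not a cut vertex. No other vertex is a cut vertex either.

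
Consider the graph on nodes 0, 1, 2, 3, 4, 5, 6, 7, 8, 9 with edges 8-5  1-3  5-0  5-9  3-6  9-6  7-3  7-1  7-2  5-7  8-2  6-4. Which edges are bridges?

The edges on the cycle 5-7-1-3-6-9-5 are not bridges since each lies on that cycle.
But removing 6-4 disconnects 6 from 4; removing 5-0 disconnects 5 from 0 — these are bridges.

0-5, 4-6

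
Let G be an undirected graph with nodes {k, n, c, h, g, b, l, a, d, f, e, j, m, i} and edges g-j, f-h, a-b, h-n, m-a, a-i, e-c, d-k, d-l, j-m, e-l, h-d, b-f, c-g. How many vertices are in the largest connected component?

Starting from a we can reach a, b, c, d, e, f, g, h, i, j, k, l, m, n. That is one component of size 14.
The largest has 14 vertices.

14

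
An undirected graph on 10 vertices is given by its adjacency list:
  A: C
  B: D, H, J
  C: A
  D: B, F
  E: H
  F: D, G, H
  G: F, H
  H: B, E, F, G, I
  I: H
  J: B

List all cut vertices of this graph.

Removing B increases the component count from 2 to 3, so B is a cut vertex.
Removing H increases the component count from 2 to 4, so H is a cut vertex.
By contrast removing C leaves 2 components; it is not a cut vertex. No other vertex is a cut vertex either.

B, H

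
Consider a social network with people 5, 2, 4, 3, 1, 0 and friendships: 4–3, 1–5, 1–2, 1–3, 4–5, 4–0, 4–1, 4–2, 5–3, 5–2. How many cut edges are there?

1

The edges on the cycle 4-1-5-3-4 are not bridges since each lies on that cycle.
But removing 4–0 disconnects 4 from 0 — this is a bridge.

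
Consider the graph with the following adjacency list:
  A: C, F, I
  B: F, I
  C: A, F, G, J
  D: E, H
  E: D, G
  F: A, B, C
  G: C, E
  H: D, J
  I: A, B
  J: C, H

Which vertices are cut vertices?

Removing C increases the component count from 1 to 2, so C is a cut vertex.
By contrast removing B leaves 1 component; it is not a cut vertex. No other vertex is a cut vertex either.

C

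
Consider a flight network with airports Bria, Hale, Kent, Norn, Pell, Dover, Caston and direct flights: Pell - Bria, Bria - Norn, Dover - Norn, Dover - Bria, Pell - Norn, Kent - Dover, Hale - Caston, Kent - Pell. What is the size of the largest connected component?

Starting from Hale we can reach Hale, Caston. That is one component of size 2.
Starting from Bria we can reach Bria, Kent, Norn, Pell, Dover. That is one component of size 5.
The largest has 5 vertices.

5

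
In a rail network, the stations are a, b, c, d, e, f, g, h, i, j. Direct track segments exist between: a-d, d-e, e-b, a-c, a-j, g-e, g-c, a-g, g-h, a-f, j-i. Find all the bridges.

a-f, a-j, b-e, g-h, i-j

The edges on the cycle a-g-c-a are not bridges since each lies on that cycle.
But removing a-f disconnects a from f; removing g-h disconnects g from h; removing i-j disconnects i from j; removing b-e disconnects b from e — these are bridges.
In total 5 edges are bridges.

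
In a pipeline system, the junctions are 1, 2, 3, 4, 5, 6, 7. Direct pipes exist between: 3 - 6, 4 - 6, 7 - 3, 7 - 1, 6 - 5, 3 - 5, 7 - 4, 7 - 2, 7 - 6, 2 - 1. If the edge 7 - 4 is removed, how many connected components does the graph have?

1

7 and 4 are still connected via 7-6-4, so the component count stays at 1.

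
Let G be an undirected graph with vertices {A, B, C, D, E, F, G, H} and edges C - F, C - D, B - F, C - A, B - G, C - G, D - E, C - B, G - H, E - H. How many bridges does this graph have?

The edges on the cycle C-B-G-H-E-D-C are not bridges since each lies on that cycle.
But removing A - C disconnects A from C — this is a bridge.

1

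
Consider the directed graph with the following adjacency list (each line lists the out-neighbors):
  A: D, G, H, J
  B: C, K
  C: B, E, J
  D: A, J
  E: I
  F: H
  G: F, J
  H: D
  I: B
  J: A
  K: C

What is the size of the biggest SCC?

6

{A, D, F, G, H, J} are all mutually reachable — one SCC of size 6.
{B, C, E, I, K} are all mutually reachable — one SCC of size 5.
The largest has 6 vertices.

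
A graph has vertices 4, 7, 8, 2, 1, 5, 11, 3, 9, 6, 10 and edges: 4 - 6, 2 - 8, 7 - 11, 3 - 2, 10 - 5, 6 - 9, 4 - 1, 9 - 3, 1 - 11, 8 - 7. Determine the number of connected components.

Starting from 5 we can reach 5, 10. That is one component of size 2.
Starting from 1 we can reach 1, 2, 3, 4, 6, 7, 8, 9, 11. That is one component of size 9.
Total: 2 components.

2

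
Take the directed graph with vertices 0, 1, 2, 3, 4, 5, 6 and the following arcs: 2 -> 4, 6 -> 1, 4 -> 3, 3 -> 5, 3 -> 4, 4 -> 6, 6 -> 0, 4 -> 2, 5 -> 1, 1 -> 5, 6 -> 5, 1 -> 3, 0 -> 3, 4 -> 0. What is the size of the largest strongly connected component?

{0, 1, 2, 3, 4, 5, 6} are all mutually reachable — one SCC of size 7.
The largest has 7 vertices.

7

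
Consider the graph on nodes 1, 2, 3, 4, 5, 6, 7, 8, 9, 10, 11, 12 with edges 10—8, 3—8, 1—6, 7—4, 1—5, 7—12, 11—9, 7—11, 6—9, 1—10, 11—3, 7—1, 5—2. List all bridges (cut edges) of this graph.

The edges on the cycle 7-11-3-8-10-1-7 are not bridges since each lies on that cycle.
But removing 5—1 disconnects 5 from 1; removing 7—4 disconnects 7 from 4; removing 7—12 disconnects 7 from 12; removing 5—2 disconnects 5 from 2 — these are bridges.

1-5, 12-7, 2-5, 4-7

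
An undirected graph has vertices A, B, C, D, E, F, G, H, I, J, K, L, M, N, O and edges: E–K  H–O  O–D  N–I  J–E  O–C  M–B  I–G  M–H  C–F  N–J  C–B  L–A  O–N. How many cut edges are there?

The edges on the cycle M-H-O-C-B-M are not bridges since each lies on that cycle.
But removing O–N disconnects O from N; removing L–A disconnects L from A; removing N–J disconnects N from J; removing O–D disconnects O from D — these are bridges.
In total 9 edges are bridges.

9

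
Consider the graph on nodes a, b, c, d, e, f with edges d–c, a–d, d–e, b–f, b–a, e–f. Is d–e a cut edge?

No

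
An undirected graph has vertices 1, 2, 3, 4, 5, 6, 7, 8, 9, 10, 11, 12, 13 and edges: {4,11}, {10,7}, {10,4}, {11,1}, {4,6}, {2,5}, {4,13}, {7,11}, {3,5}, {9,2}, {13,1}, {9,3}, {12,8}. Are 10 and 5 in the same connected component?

The component containing 10 is {1, 4, 6, 7, 10, 11, 13}, and 5 is not in it.

No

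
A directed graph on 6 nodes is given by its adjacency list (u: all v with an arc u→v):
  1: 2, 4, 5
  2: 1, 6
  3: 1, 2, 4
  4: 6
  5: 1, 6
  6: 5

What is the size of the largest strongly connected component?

{1, 2, 4, 5, 6} are all mutually reachable — one SCC of size 5.
{3} is an SCC by itself.
The largest has 5 vertices.

5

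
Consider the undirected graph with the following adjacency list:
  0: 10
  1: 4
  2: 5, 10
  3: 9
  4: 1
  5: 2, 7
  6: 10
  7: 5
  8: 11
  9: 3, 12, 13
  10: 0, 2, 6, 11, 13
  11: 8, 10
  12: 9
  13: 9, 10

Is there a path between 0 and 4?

No

The component containing 0 is {0, 2, 3, 5, 6, 7, 8, 9, 10, 11, 12, 13}, and 4 is not in it.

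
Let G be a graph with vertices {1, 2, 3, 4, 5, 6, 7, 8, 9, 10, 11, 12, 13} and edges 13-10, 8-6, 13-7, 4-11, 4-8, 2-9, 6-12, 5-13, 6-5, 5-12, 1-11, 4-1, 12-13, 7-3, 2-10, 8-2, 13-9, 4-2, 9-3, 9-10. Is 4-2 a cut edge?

No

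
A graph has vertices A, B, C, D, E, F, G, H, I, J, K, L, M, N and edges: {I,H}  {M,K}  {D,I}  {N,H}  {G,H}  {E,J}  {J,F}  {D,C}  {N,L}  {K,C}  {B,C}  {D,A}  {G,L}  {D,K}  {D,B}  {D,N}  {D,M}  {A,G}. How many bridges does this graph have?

2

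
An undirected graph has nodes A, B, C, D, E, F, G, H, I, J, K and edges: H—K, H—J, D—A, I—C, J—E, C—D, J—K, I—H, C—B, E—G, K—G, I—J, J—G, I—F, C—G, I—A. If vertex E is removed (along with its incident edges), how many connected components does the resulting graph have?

With E gone, the remaining components are: {A, B, C, D, F, G, H, I, J, K}.
That is 1 component.

1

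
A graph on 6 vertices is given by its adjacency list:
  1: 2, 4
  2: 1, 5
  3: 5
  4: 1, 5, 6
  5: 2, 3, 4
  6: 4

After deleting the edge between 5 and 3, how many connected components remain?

Before removal there is 1 component.
5-3 is a bridge — removing it separates 5's side from 3's side.
After removal: 2 components.

2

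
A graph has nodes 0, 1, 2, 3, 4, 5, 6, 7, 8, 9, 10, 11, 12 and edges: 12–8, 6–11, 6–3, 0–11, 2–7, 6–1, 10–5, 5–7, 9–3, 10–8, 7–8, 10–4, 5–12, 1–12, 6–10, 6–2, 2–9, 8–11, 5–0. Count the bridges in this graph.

The edges on the cycle 5-7-8-11-0-5 are not bridges since each lies on that cycle.
But removing 4–10 disconnects 4 from 10 — this is a bridge.

1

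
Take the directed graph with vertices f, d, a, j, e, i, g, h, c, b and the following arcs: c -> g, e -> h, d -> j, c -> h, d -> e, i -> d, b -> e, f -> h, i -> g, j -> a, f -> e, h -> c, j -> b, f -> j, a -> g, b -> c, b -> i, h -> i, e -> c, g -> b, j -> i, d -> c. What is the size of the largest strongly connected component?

{a, b, c, d, e, g, h, i, j} are all mutually reachable — one SCC of size 9.
{f} is an SCC by itself.
The largest has 9 vertices.

9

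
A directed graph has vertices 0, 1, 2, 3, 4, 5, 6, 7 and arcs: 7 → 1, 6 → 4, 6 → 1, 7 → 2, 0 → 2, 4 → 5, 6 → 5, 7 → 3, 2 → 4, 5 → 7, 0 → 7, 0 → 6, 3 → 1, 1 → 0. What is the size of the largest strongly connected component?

8

{0, 1, 2, 3, 4, 5, 6, 7} are all mutually reachable — one SCC of size 8.
The largest has 8 vertices.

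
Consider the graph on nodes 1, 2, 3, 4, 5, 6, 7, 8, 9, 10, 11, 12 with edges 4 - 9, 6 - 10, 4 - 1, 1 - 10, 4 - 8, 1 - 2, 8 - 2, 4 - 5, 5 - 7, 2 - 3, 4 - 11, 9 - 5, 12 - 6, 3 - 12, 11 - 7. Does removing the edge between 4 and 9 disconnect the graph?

No

After removing 4 - 9, the path 4-5-9 still connects them, so the edge is not a bridge.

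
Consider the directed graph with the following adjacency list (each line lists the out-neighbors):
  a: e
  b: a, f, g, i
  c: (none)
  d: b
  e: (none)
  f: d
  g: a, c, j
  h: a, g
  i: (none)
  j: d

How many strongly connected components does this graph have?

{b, d, f, g, j} are all mutually reachable — one SCC of size 5.
{c} is an SCC by itself.
{e} is an SCC by itself.
{a} is an SCC by itself.
{i} is an SCC by itself.
(and 1 more singleton SCC)
That gives 6 strongly connected components.

6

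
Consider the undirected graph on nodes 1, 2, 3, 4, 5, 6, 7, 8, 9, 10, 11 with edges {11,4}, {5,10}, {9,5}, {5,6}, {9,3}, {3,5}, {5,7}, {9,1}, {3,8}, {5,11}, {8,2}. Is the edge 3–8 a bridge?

Yes

Removing 3–8 leaves no path between 3 and 8: the component count goes from 1 to 2. So it is a bridge.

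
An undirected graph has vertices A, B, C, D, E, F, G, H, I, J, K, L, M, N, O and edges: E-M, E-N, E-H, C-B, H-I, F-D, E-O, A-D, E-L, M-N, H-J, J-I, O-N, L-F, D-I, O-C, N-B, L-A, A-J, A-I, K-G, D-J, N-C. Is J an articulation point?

Deleting J leaves 2 components (was 2), so J is not a cut vertex.

No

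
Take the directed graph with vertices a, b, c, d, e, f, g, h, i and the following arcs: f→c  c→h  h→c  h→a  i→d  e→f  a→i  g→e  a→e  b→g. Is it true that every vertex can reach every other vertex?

No

There is no directed path from h to b, so the graph is not strongly connected.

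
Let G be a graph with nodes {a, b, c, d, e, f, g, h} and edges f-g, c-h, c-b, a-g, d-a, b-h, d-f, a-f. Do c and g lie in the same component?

No

The component containing c is {b, c, h}, and g is not in it.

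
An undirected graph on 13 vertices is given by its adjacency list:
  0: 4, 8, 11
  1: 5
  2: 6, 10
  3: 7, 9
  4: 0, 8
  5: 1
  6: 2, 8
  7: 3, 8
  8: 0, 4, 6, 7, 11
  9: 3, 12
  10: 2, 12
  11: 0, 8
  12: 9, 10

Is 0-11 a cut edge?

After removing 0-11, the path 0-8-11 still connects them, so the edge is not a bridge.

No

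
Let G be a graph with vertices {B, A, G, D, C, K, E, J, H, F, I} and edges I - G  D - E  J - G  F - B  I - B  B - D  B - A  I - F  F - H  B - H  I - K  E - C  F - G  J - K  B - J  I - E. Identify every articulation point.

B, E

Removing B increases the component count from 1 to 2, so B is a cut vertex.
Removing E increases the component count from 1 to 2, so E is a cut vertex.
By contrast removing K leaves 1 component; it is not a cut vertex. No other vertex is a cut vertex either.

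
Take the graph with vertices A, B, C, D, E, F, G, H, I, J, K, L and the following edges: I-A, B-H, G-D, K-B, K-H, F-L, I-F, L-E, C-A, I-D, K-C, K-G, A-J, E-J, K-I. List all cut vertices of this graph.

K

Removing K increases the component count from 1 to 2, so K is a cut vertex.
By contrast removing E leaves 1 component; it is not a cut vertex. No other vertex is a cut vertex either.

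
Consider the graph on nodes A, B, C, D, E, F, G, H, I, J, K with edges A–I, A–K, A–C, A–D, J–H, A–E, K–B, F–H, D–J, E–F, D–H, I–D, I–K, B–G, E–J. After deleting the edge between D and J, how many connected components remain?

D and J are still connected via D-H-J, so the component count stays at 1.

1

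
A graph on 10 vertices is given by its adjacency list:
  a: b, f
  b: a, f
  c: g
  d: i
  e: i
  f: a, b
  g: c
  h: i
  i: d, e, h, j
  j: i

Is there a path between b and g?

No

The component containing b is {a, b, f}, and g is not in it.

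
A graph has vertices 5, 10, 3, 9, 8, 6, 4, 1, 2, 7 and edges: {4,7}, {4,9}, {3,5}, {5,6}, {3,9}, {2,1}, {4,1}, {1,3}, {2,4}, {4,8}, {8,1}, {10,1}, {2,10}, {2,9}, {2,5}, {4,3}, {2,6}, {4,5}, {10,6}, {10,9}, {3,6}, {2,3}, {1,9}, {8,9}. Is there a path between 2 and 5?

From 2 we can reach 1, 2, 3, 4, 5, 6, 7, 8, 9, 10, which includes 5.

Yes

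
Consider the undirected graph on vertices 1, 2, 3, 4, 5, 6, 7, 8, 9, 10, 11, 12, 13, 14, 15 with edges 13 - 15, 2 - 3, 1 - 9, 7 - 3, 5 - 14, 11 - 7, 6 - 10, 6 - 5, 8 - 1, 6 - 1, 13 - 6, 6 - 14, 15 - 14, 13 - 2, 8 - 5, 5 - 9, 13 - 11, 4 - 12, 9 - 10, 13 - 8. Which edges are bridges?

The edges on the cycle 13-8-1-9-10-6-13 are not bridges since each lies on that cycle.
But removing 4 - 12 disconnects 4 from 12 — this is a bridge.

12-4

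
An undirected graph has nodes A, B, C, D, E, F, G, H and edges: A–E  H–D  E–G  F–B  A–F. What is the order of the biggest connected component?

5

C is isolated — a component by itself.
Starting from D we can reach D, H. That is one component of size 2.
Starting from A we can reach A, B, E, F, G. That is one component of size 5.
The largest has 5 vertices.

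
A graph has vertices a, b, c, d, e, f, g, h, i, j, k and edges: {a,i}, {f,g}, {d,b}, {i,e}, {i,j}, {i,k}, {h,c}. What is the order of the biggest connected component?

5

Starting from f we can reach f, g. That is one component of size 2.
Starting from b we can reach b, d. That is one component of size 2.
Starting from c we can reach c, h. That is one component of size 2.
Starting from a we can reach a, e, i, j, k. That is one component of size 5.
The largest has 5 vertices.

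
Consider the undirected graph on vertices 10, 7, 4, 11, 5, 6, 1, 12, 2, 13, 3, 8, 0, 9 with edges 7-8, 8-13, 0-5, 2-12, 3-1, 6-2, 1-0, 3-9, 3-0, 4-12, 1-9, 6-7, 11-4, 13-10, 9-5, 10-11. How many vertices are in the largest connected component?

9

Starting from 0 we can reach 0, 1, 3, 5, 9. That is one component of size 5.
Starting from 2 we can reach 2, 4, 6, 7, 8, 10, 11, 12, 13. That is one component of size 9.
The largest has 9 vertices.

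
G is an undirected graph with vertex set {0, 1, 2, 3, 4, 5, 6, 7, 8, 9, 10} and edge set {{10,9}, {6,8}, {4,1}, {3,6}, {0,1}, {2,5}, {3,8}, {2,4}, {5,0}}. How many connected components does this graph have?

4

7 is isolated — a component by itself.
Starting from 9 we can reach 9, 10. That is one component of size 2.
Starting from 3 we can reach 3, 6, 8. That is one component of size 3.
Starting from 0 we can reach 0, 1, 2, 4, 5. That is one component of size 5.
Total: 4 components.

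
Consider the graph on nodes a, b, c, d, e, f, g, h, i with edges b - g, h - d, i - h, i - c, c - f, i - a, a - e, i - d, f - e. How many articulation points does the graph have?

Removing i increases the component count from 2 to 3, so i is a cut vertex.
By contrast removing a leaves 2 components; it is not a cut vertex. No other vertex is a cut vertex either.

1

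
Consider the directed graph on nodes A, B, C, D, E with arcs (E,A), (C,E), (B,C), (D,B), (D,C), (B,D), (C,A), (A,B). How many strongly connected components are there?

1

{A, B, C, D, E} are all mutually reachable — one SCC of size 5.
That gives 1 strongly connected component.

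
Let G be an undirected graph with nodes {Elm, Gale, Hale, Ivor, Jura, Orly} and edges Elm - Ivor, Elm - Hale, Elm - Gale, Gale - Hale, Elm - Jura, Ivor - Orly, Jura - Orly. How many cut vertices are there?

Removing Elm increases the component count from 1 to 2, so Elm is a cut vertex.
By contrast removing Orly leaves 1 component; it is not a cut vertex. No other vertex is a cut vertex either.

1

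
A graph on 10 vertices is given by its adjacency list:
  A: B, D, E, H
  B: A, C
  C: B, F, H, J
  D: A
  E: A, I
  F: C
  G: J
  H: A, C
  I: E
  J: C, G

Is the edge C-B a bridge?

After removing C-B, the path C-H-A-B still connects them, so the edge is not a bridge.

No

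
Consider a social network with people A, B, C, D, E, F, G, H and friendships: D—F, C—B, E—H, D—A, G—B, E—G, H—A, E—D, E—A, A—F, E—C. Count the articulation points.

Removing E increases the component count from 1 to 2, so E is a cut vertex.
By contrast removing H leaves 1 component; it is not a cut vertex. No other vertex is a cut vertex either.

1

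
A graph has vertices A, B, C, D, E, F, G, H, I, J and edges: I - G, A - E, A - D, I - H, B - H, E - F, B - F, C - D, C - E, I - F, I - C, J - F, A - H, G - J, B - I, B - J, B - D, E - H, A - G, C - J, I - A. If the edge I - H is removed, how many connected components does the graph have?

1

I and H are still connected via I-B-H, so the component count stays at 1.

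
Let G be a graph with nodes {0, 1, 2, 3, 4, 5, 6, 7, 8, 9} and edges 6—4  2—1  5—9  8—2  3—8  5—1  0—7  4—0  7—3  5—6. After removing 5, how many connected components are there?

With 5 gone, the remaining components are: {9}; {0, 1, 2, 3, 4, 6, 7, 8}.
That is 2 components.

2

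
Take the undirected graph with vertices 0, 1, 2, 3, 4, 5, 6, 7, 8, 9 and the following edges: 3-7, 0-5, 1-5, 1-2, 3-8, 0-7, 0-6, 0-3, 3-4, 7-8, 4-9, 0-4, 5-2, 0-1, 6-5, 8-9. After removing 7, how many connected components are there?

With 7 gone, the remaining components are: {0, 1, 2, 3, 4, 5, 6, 8, 9}.
That is 1 component.

1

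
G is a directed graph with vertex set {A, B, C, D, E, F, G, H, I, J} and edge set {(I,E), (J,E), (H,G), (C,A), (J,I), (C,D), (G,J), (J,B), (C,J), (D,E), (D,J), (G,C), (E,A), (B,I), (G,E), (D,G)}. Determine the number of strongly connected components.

{C, D, G} are all mutually reachable — one SCC of size 3.
{A} is an SCC by itself.
{H} is an SCC by itself.
{F} is an SCC by itself.
{B} is an SCC by itself.
(and 3 more singleton SCCs)
That gives 8 strongly connected components.

8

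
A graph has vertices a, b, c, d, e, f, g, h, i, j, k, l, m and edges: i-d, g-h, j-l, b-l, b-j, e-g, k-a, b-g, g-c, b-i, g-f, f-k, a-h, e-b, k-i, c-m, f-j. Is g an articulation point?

Yes

Deleting g raises the number of components from 1 to 2, so g is a cut vertex.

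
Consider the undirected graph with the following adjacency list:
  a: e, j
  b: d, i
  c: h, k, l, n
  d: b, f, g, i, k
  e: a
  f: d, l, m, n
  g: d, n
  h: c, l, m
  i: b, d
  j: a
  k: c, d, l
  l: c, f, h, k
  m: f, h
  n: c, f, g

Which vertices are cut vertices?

a, d

Removing a increases the component count from 2 to 3, so a is a cut vertex.
Removing d increases the component count from 2 to 3, so d is a cut vertex.
By contrast removing h leaves 2 components; it is not a cut vertex. No other vertex is a cut vertex either.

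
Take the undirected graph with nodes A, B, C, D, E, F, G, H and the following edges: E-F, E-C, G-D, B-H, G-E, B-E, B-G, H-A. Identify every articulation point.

B, E, G, H

Removing B increases the component count from 1 to 2, so B is a cut vertex.
Removing E increases the component count from 1 to 3, so E is a cut vertex.
Removing G increases the component count from 1 to 2, so G is a cut vertex.
Likewise H is a cut vertex.
By contrast removing D leaves 1 component; it is not a cut vertex. No other vertex is a cut vertex either.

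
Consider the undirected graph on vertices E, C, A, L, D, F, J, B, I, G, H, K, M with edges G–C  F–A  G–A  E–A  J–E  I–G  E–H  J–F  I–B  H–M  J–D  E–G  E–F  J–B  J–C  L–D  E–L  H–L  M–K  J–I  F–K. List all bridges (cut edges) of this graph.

The edges on the cycle J-I-G-A-F-E-J are not bridges since each lies on that cycle.
Every edge lies on some cycle, so there are no bridges.

none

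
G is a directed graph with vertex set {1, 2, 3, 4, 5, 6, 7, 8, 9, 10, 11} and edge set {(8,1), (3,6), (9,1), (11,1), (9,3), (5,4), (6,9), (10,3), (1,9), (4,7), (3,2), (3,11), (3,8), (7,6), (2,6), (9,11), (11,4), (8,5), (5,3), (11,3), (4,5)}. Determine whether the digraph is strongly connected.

No

There is no directed path from 2 to 10, so the graph is not strongly connected.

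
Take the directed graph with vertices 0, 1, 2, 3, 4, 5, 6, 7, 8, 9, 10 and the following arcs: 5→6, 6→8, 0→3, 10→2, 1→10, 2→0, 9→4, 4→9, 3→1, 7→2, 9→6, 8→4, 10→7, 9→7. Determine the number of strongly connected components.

{0, 1, 2, 3, 7, 10} are all mutually reachable — one SCC of size 6.
{4, 6, 8, 9} are all mutually reachable — one SCC of size 4.
{5} is an SCC by itself.
That gives 3 strongly connected components.

3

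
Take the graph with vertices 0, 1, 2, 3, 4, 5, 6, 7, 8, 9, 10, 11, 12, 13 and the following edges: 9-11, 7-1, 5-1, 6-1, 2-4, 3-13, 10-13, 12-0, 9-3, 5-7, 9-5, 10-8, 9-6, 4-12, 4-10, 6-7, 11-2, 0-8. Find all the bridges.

none

The edges on the cycle 4-12-0-8-10-4 are not bridges since each lies on that cycle.
Every edge lies on some cycle, so there are no bridges.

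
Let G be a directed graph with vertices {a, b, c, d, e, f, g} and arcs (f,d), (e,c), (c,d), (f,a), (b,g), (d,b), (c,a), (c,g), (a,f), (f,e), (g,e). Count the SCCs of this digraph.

1

{a, b, c, d, e, f, g} are all mutually reachable — one SCC of size 7.
That gives 1 strongly connected component.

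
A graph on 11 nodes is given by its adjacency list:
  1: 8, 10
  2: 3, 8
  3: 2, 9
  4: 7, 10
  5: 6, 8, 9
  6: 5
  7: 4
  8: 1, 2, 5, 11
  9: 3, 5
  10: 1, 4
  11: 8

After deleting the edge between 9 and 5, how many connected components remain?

1

9 and 5 are still connected via 9-3-2-8-5, so the component count stays at 1.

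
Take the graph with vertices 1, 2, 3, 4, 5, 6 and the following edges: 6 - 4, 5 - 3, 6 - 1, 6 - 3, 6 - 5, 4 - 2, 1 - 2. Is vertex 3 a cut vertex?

Deleting 3 leaves 1 component (was 1) (its neighbors 5, 6 remain connected to each other), so 3 is not a cut vertex.

No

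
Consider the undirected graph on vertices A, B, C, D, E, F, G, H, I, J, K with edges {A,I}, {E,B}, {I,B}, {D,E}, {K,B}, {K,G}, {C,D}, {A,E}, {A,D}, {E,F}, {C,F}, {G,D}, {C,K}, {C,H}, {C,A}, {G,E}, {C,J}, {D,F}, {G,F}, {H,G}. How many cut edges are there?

1

The edges on the cycle C-H-G-D-A-C are not bridges since each lies on that cycle.
But removing C–J disconnects C from J — this is a bridge.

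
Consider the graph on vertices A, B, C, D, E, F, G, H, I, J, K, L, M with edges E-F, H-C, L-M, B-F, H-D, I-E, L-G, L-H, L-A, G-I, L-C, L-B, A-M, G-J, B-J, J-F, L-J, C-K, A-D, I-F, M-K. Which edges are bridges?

The edges on the cycle L-A-D-H-L are not bridges since each lies on that cycle.
Every edge lies on some cycle, so there are no bridges.

none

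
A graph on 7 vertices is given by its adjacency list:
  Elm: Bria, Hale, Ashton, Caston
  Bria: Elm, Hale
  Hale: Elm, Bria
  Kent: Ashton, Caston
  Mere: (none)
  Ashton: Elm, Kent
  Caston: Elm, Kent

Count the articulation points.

1

Removing Elm increases the component count from 2 to 3, so Elm is a cut vertex.
By contrast removing Bria leaves 2 components; it is not a cut vertex. No other vertex is a cut vertex either.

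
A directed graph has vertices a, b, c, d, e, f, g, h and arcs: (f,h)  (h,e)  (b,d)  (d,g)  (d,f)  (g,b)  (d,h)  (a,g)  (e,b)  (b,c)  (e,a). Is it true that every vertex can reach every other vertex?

No

There is no directed path from c to d, so the graph is not strongly connected.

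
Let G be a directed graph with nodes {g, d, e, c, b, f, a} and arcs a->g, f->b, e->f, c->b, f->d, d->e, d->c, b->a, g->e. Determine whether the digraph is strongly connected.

Yes

From f we can reach every vertex (a, b, c, d, e, f, g), and every vertex can reach f (a, b, c, d, e, f, g). So the whole graph is one strongly connected component.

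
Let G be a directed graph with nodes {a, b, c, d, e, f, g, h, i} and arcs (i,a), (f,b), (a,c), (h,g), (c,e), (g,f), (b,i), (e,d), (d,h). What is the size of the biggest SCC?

9

{a, b, c, d, e, f, g, h, i} are all mutually reachable — one SCC of size 9.
The largest has 9 vertices.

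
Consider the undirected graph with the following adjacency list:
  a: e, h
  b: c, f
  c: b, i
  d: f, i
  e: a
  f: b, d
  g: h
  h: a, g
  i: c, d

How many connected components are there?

2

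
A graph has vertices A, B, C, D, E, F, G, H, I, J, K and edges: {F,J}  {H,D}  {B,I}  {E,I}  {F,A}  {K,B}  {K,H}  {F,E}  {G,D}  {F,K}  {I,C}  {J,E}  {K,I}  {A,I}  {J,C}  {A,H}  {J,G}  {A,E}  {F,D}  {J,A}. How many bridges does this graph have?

The edges on the cycle K-B-I-K are not bridges since each lies on that cycle.
Every edge lies on some cycle, so there are no bridges.

0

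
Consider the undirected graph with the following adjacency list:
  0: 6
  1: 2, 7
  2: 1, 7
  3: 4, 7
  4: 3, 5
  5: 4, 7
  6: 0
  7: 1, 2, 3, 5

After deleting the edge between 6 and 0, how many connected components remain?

Before removal there are 2 components.
6-0 is a bridge — removing it separates 6's side from 0's side.
After removal: 3 components.

3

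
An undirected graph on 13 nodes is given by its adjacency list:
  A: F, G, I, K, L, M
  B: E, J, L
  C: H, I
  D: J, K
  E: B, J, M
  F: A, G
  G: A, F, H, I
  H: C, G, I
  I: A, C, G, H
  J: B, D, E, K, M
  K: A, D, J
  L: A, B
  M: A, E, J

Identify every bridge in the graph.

The edges on the cycle K-D-J-K are not bridges since each lies on that cycle.
Every edge lies on some cycle, so there are no bridges.

none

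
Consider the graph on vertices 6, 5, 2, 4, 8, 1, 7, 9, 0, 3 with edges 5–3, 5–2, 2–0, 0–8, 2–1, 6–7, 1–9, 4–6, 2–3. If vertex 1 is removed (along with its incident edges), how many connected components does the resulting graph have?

With 1 gone, the remaining components are: {9}; {4, 6, 7}; {0, 2, 3, 5, 8}.
That is 3 components.

3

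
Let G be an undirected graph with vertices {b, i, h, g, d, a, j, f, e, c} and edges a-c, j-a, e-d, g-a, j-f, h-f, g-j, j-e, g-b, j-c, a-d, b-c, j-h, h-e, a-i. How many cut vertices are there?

Removing a increases the component count from 1 to 2, so a is a cut vertex.
By contrast removing h leaves 1 component; it is not a cut vertex. No other vertex is a cut vertex either.

1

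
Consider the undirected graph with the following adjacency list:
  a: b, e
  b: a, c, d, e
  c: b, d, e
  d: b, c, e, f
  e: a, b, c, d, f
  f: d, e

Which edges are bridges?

none

The edges on the cycle e-d-b-a-e are not bridges since each lies on that cycle.
Every edge lies on some cycle, so there are no bridges.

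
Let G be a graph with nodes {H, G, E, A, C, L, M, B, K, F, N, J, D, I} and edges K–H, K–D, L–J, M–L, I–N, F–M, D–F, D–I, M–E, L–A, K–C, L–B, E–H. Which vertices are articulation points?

D, I, K, L, M

Removing D increases the component count from 2 to 3, so D is a cut vertex.
Removing I increases the component count from 2 to 3, so I is a cut vertex.
Removing K increases the component count from 2 to 3, so K is a cut vertex.
Likewise L, M are cut vertices.
By contrast removing B leaves 2 components; it is not a cut vertex. No other vertex is a cut vertex either.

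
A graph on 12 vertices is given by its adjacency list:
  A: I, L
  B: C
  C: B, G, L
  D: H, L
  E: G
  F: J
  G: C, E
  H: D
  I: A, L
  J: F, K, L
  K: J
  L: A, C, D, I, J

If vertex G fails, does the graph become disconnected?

Deleting G raises the number of components from 1 to 2, so G is a cut vertex.

Yes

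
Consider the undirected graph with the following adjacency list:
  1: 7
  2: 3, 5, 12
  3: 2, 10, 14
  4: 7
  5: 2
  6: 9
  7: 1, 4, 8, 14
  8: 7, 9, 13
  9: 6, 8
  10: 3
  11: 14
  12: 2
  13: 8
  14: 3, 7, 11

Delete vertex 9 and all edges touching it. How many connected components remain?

With 9 gone, the remaining components are: {6}; {1, 2, 3, 4, 5, 7, 8, 10, 11, 12, 13, 14}.
That is 2 components.

2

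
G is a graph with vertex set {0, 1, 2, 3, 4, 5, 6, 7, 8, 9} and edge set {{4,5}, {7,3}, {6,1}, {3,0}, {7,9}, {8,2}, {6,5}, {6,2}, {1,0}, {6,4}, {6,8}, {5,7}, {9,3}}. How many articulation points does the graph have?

1

Removing 6 increases the component count from 1 to 2, so 6 is a cut vertex.
By contrast removing 8 leaves 1 component; it is not a cut vertex. No other vertex is a cut vertex either.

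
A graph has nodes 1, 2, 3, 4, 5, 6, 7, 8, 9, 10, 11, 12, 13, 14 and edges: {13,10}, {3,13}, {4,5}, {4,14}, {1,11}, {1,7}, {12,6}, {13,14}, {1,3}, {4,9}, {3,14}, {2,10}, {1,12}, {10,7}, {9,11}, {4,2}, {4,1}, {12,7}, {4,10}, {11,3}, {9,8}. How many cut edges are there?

The edges on the cycle 4-9-11-3-13-14-4 are not bridges since each lies on that cycle.
But removing 6 - 12 disconnects 6 from 12; removing 9 - 8 disconnects 9 from 8; removing 4 - 5 disconnects 4 from 5 — these are bridges.
That makes 3 bridges.

3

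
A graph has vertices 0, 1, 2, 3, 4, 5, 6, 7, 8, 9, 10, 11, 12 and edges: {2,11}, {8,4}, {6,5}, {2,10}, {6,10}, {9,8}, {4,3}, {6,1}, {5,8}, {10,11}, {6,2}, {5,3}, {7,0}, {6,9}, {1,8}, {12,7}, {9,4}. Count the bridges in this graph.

The edges on the cycle 6-1-8-9-6 are not bridges since each lies on that cycle.
But removing 12-7 disconnects 12 from 7; removing 7-0 disconnects 7 from 0 — these are bridges.
That makes 2 bridges.

2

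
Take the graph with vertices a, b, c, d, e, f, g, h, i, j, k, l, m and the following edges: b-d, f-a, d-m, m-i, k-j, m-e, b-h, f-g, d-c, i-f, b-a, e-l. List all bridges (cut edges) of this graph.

The edges on the cycle b-d-m-i-f-a-b are not bridges since each lies on that cycle.
But removing g-f disconnects g from f; removing d-c disconnects d from c; removing k-j disconnects k from j; removing m-e disconnects m from e — these are bridges.
In total 6 edges are bridges.

b-h, c-d, e-l, e-m, f-g, j-k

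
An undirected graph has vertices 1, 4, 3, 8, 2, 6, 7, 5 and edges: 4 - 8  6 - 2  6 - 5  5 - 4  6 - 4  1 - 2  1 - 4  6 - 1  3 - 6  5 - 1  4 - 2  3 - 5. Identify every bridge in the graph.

The edges on the cycle 6-5-4-1-6 are not bridges since each lies on that cycle.
But removing 4 - 8 disconnects 4 from 8 — this is a bridge.

4-8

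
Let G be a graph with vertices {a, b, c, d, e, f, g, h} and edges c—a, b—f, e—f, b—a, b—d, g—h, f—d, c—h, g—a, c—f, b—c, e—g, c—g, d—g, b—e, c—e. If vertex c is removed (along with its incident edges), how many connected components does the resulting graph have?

1

With c gone, the remaining components are: {a, b, d, e, f, g, h}.
That is 1 component.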